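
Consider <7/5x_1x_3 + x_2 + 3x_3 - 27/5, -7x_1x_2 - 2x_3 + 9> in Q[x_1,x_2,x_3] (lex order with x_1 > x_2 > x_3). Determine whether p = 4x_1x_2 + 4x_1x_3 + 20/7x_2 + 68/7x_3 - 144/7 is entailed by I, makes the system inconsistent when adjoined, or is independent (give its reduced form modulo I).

First compute the reduced Gröbner basis of I by Buchberger's algorithm.
f_1 = 7/5x_1x_3 + x_2 + 3x_3 - 27/5, LT = x_1x_3.
f_2 = -7x_1x_2 - 2x_3 + 9, LT = x_1x_2.

S(f_1,f_2): lcm = x_1x_2x_3. S = 5/7x_2^2 + 15/7x_2x_3 - 27/7x_2 - 2/7x_3^2 + 9/7x_3.
  leading term x_2^2: no divisor's leading term divides it; move 5/7x_2^2 to the remainder.
  leading term x_2x_3: no divisor's leading term divides it; move 15/7x_2x_3 to the remainder.
  leading term x_2: no divisor's leading term divides it; move -27/7x_2 to the remainder.
  leading term x_3^2: no divisor's leading term divides it; move -2/7x_3^2 to the remainder.
  leading term x_3: no divisor's leading term divides it; move 9/7x_3 to the remainder.
  remainder 5/7x_2^2 + 15/7x_2x_3 - 27/7x_2 - 2/7x_3^2 + 9/7x_3 ≠ 0; add h_3 = 5/7x_2^2 + 15/7x_2x_3 - 27/7x_2 - 2/7x_3^2 + 9/7x_3 to the basis.

S(f_1,h_3): leading monomials are coprime, so the S-polynomial reduces to 0 (Buchberger's first criterion).
S(f_2,h_3): lcm = x_1x_2^2. S = -3x_1x_2x_3 + 27/5x_1x_2 + 2/5x_1x_3^2 - 9/5x_1x_3 + 2/7x_2x_3 - 9/7x_2.
  leading term x_1x_2x_3: subtract (-15/7x_2)·f_1 from -3x_1x_2x_3 + 27/5x_1x_2 + 2/5x_1x_3^2 - 9/5x_1x_3 + 2/7x_2x_3 - 9/7x_2 → 27/5x_1x_2 + 2/5x_1x_3^2 - 9/5x_1x_3 + 15/7x_2^2 + 47/7x_2x_3 - 90/7x_2
  leading term x_1x_2: subtract (-27/35)·f_2 from 27/5x_1x_2 + 2/5x_1x_3^2 - 9/5x_1x_3 + 15/7x_2^2 + 47/7x_2x_3 - 90/7x_2 → 2/5x_1x_3^2 - 9/5x_1x_3 + 15/7x_2^2 + 47/7x_2x_3 - 90/7x_2 - 54/35x_3 + 243/35
  leading term x_1x_3^2: subtract (2/7x_3)·f_1 from 2/5x_1x_3^2 - 9/5x_1x_3 + 15/7x_2^2 + 47/7x_2x_3 - 90/7x_2 - 54/35x_3 + 243/35 → -9/5x_1x_3 + 15/7x_2^2 + 45/7x_2x_3 - 90/7x_2 - 6/7x_3^2 + 243/35
  leading term x_1x_3: subtract (-9/7)·f_1 from -9/5x_1x_3 + 15/7x_2^2 + 45/7x_2x_3 - 90/7x_2 - 6/7x_3^2 + 243/35 → 15/7x_2^2 + 45/7x_2x_3 - 81/7x_2 - 6/7x_3^2 + 27/7x_3
  leading term x_2^2: subtract (3)·h_3 from 15/7x_2^2 + 45/7x_2x_3 - 81/7x_2 - 6/7x_3^2 + 27/7x_3 → 0
  remainder 0.

Every S-polynomial of the final basis reduces to 0, so we have a Gröbner basis.
Inter-reduce: drop elements whose leading term is divisible by another's, tail-reduce, and make monic.
Reduced Gröbner basis: {x_1x_2 + 2/7x_3 - 9/7, x_1x_3 + 5/7x_2 + 15/7x_3 - 27/7, x_2^2 + 3x_2x_3 - 27/5x_2 - 2/5x_3^2 + 9/5x_3}.
Label its elements g_1 = x_1x_2 + 2/7x_3 - 9/7, g_2 = x_1x_3 + 5/7x_2 + 15/7x_3 - 27/7, g_3 = x_2^2 + 3x_2x_3 - 27/5x_2 - 2/5x_3^2 + 9/5x_3.

Reduce p = 4x_1x_2 + 4x_1x_3 + 20/7x_2 + 68/7x_3 - 144/7 modulo G:
  leading term x_1x_2: subtract (4)·g_1 from 4x_1x_2 + 4x_1x_3 + 20/7x_2 + 68/7x_3 - 144/7 → 4x_1x_3 + 20/7x_2 + 60/7x_3 - 108/7
  leading term x_1x_3: subtract (4)·g_2 from 4x_1x_3 + 20/7x_2 + 60/7x_3 - 108/7 → 0
  normal form = 0.
Since the normal form is 0, p ∈ I.

4x_1x_2 + 4x_1x_3 + 20/7x_2 + 68/7x_3 - 144/7 lies in I (it reduces to 0).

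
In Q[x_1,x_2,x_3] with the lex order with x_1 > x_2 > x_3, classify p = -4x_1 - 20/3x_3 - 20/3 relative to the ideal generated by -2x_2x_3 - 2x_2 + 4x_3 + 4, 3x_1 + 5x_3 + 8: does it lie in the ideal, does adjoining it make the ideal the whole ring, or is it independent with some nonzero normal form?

Adjoining -4x_1 - 20/3x_3 - 20/3 makes the ideal the whole ring: the system is inconsistent.

First compute the reduced Gröbner basis of I by Buchberger's algorithm.
f_1 = -2x_2x_3 - 2x_2 + 4x_3 + 4, LT = x_2x_3.
f_2 = 3x_1 + 5x_3 + 8, LT = x_1.

The S-polynomials (S(f_1,f_2)) all reduce to 0 modulo the current basis, so we have a Gröbner basis.
Inter-reduce: drop elements whose leading term is divisible by another's, tail-reduce, and make monic.
Reduced Gröbner basis: {x_1 + 5/3x_3 + 8/3, x_2x_3 + x_2 - 2x_3 - 2}.
Label its elements g_1 = x_1 + 5/3x_3 + 8/3, g_2 = x_2x_3 + x_2 - 2x_3 - 2.

Reduce p = -4x_1 - 20/3x_3 - 20/3 modulo G:
  leading term x_1: subtract (-4)·g_1 from -4x_1 - 20/3x_3 - 20/3 → 4
  leading term 1: no divisor's leading term divides it; move 4 to the remainder.
  normal form = 4.
The normal form is nonzero, so p ∉ I. Since p minus its normal form lies in I, I + (p) = I + (r) where r = 4; decide whether this ideal is the whole ring.
Here r = 4 is a nonzero constant, hence a unit: 1 ∈ I + (p), the Gröbner basis of I + (p) is {1}, and the enlarged system has no common solution — adjoining p is inconsistent.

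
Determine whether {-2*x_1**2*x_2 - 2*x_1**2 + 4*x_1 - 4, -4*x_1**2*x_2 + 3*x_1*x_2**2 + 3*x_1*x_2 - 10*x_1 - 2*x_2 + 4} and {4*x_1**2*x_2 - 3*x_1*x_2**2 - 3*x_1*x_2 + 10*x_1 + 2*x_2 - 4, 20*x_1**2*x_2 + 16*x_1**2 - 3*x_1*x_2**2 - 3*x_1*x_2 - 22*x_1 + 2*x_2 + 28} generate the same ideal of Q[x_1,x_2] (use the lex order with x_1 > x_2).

Yes, the ideals are equal.

Two ideals are equal iff their reduced Gröbner bases coincide (the reduced basis is unique for a fixed ordering).
Buchberger on the first generating set:
f_1 = -2*x_1**2*x_2 - 2*x_1**2 + 4*x_1 - 4, LT = x_1**2*x_2.
f_2 = -4*x_1**2*x_2 + 3*x_1*x_2**2 + 3*x_1*x_2 - 10*x_1 - 2*x_2 + 4, LT = x_1**2*x_2.

S(f_1,f_2): lcm = x_1**2*x_2. S = x_1**2 + 3/4*x_1*x_2**2 + 3/4*x_1*x_2 - 9/2*x_1 - 1/2*x_2 + 3.
  reduce S modulo (f_1, f_2):
  remainder x_1**2 + 3/4*x_1*x_2**2 + 3/4*x_1*x_2 - 9/2*x_1 - 1/2*x_2 + 3 ≠ 0; add g_3 = x_1**2 + 3/4*x_1*x_2**2 + 3/4*x_1*x_2 - 9/2*x_1 - 1/2*x_2 + 3 to the basis.

S(f_1,g_3): lcm = x_1**2*x_2. S = x_1**2 - 3/4*x_1*x_2**3 - 3/4*x_1*x_2**2 + 9/2*x_1*x_2 - 2*x_1 + 1/2*x_2**2 - 3*x_2 + 2.
  reduce S modulo (f_1, f_2, g_3):
  remainder -3/4*x_1*x_2**3 - 3/2*x_1*x_2**2 + 15/4*x_1*x_2 + 5/2*x_1 + 1/2*x_2**2 - 5/2*x_2 - 1 ≠ 0; add g_4 = -3/4*x_1*x_2**3 - 3/2*x_1*x_2**2 + 15/4*x_1*x_2 + 5/2*x_1 + 1/2*x_2**2 - 5/2*x_2 - 1 to the basis.

S(f_1,g_4): lcm = x_1**2*x_2**3. S = -x_1**2*x_2**2 + 5*x_1**2*x_2 + 10/3*x_1**2 - 4/3*x_1*x_2**2 - 10/3*x_1*x_2 - 4/3*x_1 + 2*x_2**2.
  reduce S modulo (f_1, f_2, g_3, g_4):
  remainder 2/3*x_1*x_2**2 - 10/3*x_1*x_2 - 4/3*x_1 + 2*x_2**2 + 2/3*x_2 - 4 ≠ 0; add g_5 = 2/3*x_1*x_2**2 - 10/3*x_1*x_2 - 4/3*x_1 + 2*x_2**2 + 2/3*x_2 - 4 to the basis.

S(g_4,g_5): lcm = x_1*x_2**3. S = 7*x_1*x_2**2 - 3*x_1*x_2 - 10/3*x_1 - 3*x_2**3 - 5/3*x_2**2 + 28/3*x_2 + 4/3.
  reduce S modulo (f_1, f_2, g_3, g_4, g_5):
  remainder 32*x_1*x_2 + 32/3*x_1 - 3*x_2**3 - 68/3*x_2**2 + 7/3*x_2 + 130/3 ≠ 0; add g_6 = 32*x_1*x_2 + 32/3*x_1 - 3*x_2**3 - 68/3*x_2**2 + 7/3*x_2 + 130/3 to the basis.

S(g_4,g_6): lcm = x_1*x_2**3. S = 5/3*x_1*x_2**2 - 5*x_1*x_2 - 10/3*x_1 + 3/32*x_2**5 + 17/24*x_2**4 - 7/96*x_2**3 - 97/48*x_2**2 + 10/3*x_2 + 4/3.
  reduce S modulo (f_1, f_2, g_3, g_4, g_5, g_6):
  remainder -10/9*x_1 + 3/32*x_2**5 + 17/24*x_2**4 + 23/96*x_2**3 - 671/144*x_2**2 + 205/144*x_2 + 491/72 ≠ 0; add g_7 = -10/9*x_1 + 3/32*x_2**5 + 17/24*x_2**4 + 23/96*x_2**3 - 671/144*x_2**2 + 205/144*x_2 + 491/72 to the basis.

S(g_5,g_6): lcm = x_1*x_2**2. S = -16/3*x_1*x_2 - 2*x_1 + 3/32*x_2**4 + 17/24*x_2**3 + 281/96*x_2**2 - 17/48*x_2 - 6.
  reduce S modulo (f_1, f_2, g_3, g_4, g_5, g_6, g_7):
  remainder -3/160*x_2**5 - 23/480*x_2**4 + 77/480*x_2**3 + 13/160*x_2**2 - 1/4*x_2 - 17/120 ≠ 0; add g_8 = -3/160*x_2**5 - 23/480*x_2**4 + 77/480*x_2**3 + 13/160*x_2**2 - 1/4*x_2 - 17/120 to the basis.

The other S-polynomials (S(f_2,g_3), S(f_2,g_4), S(g_3,g_4), S(f_1,g_5), S(f_2,g_5), S(g_3,g_5), S(f_1,g_6), S(f_2,g_6), S(g_3,g_6), S(f_1,g_7), S(f_2,g_7), S(g_3,g_7), S(g_4,g_7), S(g_5,g_7), S(g_6,g_7), S(f_1,g_8), S(f_2,g_8), S(g_3,g_8), S(g_4,g_8), S(g_5,g_8), S(g_6,g_8), S(g_7,g_8)) all reduce to 0 modulo the current basis, so we have a Gröbner basis.
Inter-reduce: drop elements whose leading term is divisible by another's, tail-reduce, and make monic.
Reduced Gröbner basis: {x_1 - 27/64*x_2**4 - 15/16*x_2**3 + 245/64*x_2**2 - 5/32*x_2 - 11/2, x_2**5 + 23/9*x_2**4 - 77/9*x_2**3 - 13/3*x_2**2 + 40/3*x_2 + 68/9}.

Buchberger on the second generating set:
h_1 = 4*x_1**2*x_2 - 3*x_1*x_2**2 - 3*x_1*x_2 + 10*x_1 + 2*x_2 - 4, LT = x_1**2*x_2.
h_2 = 20*x_1**2*x_2 + 16*x_1**2 - 3*x_1*x_2**2 - 3*x_1*x_2 - 22*x_1 + 2*x_2 + 28, LT = x_1**2*x_2.

S(h_1,h_2): lcm = x_1**2*x_2. S = -4/5*x_1**2 - 3/5*x_1*x_2**2 - 3/5*x_1*x_2 + 18/5*x_1 + 2/5*x_2 - 12/5.
  reduce S modulo (h_1, h_2):
  remainder -4/5*x_1**2 - 3/5*x_1*x_2**2 - 3/5*x_1*x_2 + 18/5*x_1 + 2/5*x_2 - 12/5 ≠ 0; add k_3 = -4/5*x_1**2 - 3/5*x_1*x_2**2 - 3/5*x_1*x_2 + 18/5*x_1 + 2/5*x_2 - 12/5 to the basis.

S(h_1,k_3): lcm = x_1**2*x_2. S = -3/4*x_1*x_2**3 - 3/2*x_1*x_2**2 + 15/4*x_1*x_2 + 5/2*x_1 + 1/2*x_2**2 - 5/2*x_2 - 1.
  reduce S modulo (h_1, h_2, k_3):
  remainder -3/4*x_1*x_2**3 - 3/2*x_1*x_2**2 + 15/4*x_1*x_2 + 5/2*x_1 + 1/2*x_2**2 - 5/2*x_2 - 1 ≠ 0; add k_4 = -3/4*x_1*x_2**3 - 3/2*x_1*x_2**2 + 15/4*x_1*x_2 + 5/2*x_1 + 1/2*x_2**2 - 5/2*x_2 - 1 to the basis.

S(h_1,k_4): lcm = x_1**2*x_2**3. S = -2*x_1**2*x_2**2 + 5*x_1**2*x_2 + 10/3*x_1**2 - 3/4*x_1*x_2**4 - 3/4*x_1*x_2**3 + 19/6*x_1*x_2**2 - 10/3*x_1*x_2 - 4/3*x_1 + 1/2*x_2**3 - x_2**2.
  reduce S modulo (h_1, h_2, k_3, k_4):
  remainder 2/3*x_1*x_2**2 - 10/3*x_1*x_2 - 4/3*x_1 + 2*x_2**2 + 2/3*x_2 - 4 ≠ 0; add k_5 = 2/3*x_1*x_2**2 - 10/3*x_1*x_2 - 4/3*x_1 + 2*x_2**2 + 2/3*x_2 - 4 to the basis.

S(k_4,k_5): lcm = x_1*x_2**3. S = 7*x_1*x_2**2 - 3*x_1*x_2 - 10/3*x_1 - 3*x_2**3 - 5/3*x_2**2 + 28/3*x_2 + 4/3.
  reduce S modulo (h_1, h_2, k_3, k_4, k_5):
  remainder 32*x_1*x_2 + 32/3*x_1 - 3*x_2**3 - 68/3*x_2**2 + 7/3*x_2 + 130/3 ≠ 0; add k_6 = 32*x_1*x_2 + 32/3*x_1 - 3*x_2**3 - 68/3*x_2**2 + 7/3*x_2 + 130/3 to the basis.

S(k_4,k_6): lcm = x_1*x_2**3. S = 5/3*x_1*x_2**2 - 5*x_1*x_2 - 10/3*x_1 + 3/32*x_2**5 + 17/24*x_2**4 - 7/96*x_2**3 - 97/48*x_2**2 + 10/3*x_2 + 4/3.
  reduce S modulo (h_1, h_2, k_3, k_4, k_5, k_6):
  remainder -10/9*x_1 + 3/32*x_2**5 + 17/24*x_2**4 + 23/96*x_2**3 - 671/144*x_2**2 + 205/144*x_2 + 491/72 ≠ 0; add k_7 = -10/9*x_1 + 3/32*x_2**5 + 17/24*x_2**4 + 23/96*x_2**3 - 671/144*x_2**2 + 205/144*x_2 + 491/72 to the basis.

S(k_5,k_6): lcm = x_1*x_2**2. S = -16/3*x_1*x_2 - 2*x_1 + 3/32*x_2**4 + 17/24*x_2**3 + 281/96*x_2**2 - 17/48*x_2 - 6.
  reduce S modulo (h_1, h_2, k_3, k_4, k_5, k_6, k_7):
  remainder -3/160*x_2**5 - 23/480*x_2**4 + 77/480*x_2**3 + 13/160*x_2**2 - 1/4*x_2 - 17/120 ≠ 0; add k_8 = -3/160*x_2**5 - 23/480*x_2**4 + 77/480*x_2**3 + 13/160*x_2**2 - 1/4*x_2 - 17/120 to the basis.

The other S-polynomials (S(h_2,k_3), S(h_2,k_4), S(k_3,k_4), S(h_1,k_5), S(h_2,k_5), S(k_3,k_5), S(h_1,k_6), S(h_2,k_6), S(k_3,k_6), S(h_1,k_7), S(h_2,k_7), S(k_3,k_7), S(k_4,k_7), S(k_5,k_7), S(k_6,k_7), S(h_1,k_8), S(h_2,k_8), S(k_3,k_8), S(k_4,k_8), S(k_5,k_8), S(k_6,k_8), S(k_7,k_8)) all reduce to 0 modulo the current basis, so we have a Gröbner basis.
Inter-reduce: drop elements whose leading term is divisible by another's, tail-reduce, and make monic.
Reduced Gröbner basis: {x_1 - 27/64*x_2**4 - 15/16*x_2**3 + 245/64*x_2**2 - 5/32*x_2 - 11/2, x_2**5 + 23/9*x_2**4 - 77/9*x_2**3 - 13/3*x_2**2 + 40/3*x_2 + 68/9}.

The two bases agree; hence the ideals are identical.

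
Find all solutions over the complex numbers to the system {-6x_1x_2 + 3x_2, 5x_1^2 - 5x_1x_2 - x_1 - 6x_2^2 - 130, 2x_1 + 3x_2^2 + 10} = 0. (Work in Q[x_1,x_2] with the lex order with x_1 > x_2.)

Compute a lex Gröbner basis by Buchberger's algorithm.
f_1 = -6x_1x_2 + 3x_2, LT = x_1x_2.
f_2 = 5x_1^2 - 5x_1x_2 - x_1 - 6x_2^2 - 130, LT = x_1^2.
f_3 = 2x_1 + 3x_2^2 + 10, LT = x_1.

S(f_1,f_2): lcm = x_1^2x_2. S = x_1x_2^2 - 3/10x_1x_2 + 6/5x_2^3 + 26x_2.
  leading term x_1x_2^2: subtract (-1/6x_2)·f_1 from x_1x_2^2 - 3/10x_1x_2 + 6/5x_2^3 + 26x_2 → -3/10x_1x_2 + 6/5x_2^3 + 1/2x_2^2 + 26x_2
  leading term x_1x_2: subtract (1/20)·f_1 from -3/10x_1x_2 + 6/5x_2^3 + 1/2x_2^2 + 26x_2 → 6/5x_2^3 + 1/2x_2^2 + 517/20x_2
  leading term x_2^3: no divisor's leading term divides it; move 6/5x_2^3 to the remainder.
  leading term x_2^2: no divisor's leading term divides it; move 1/2x_2^2 to the remainder.
  leading term x_2: no divisor's leading term divides it; move 517/20x_2 to the remainder.
  remainder 6/5x_2^3 + 1/2x_2^2 + 517/20x_2 ≠ 0; add h_4 = 6/5x_2^3 + 1/2x_2^2 + 517/20x_2 to the basis.

S(f_1,f_3): lcm = x_1x_2. S = -3/2x_2^3 - 11/2x_2.
  leading term x_2^3: subtract (-5/4)·h_4 from -3/2x_2^3 - 11/2x_2 → 5/8x_2^2 + 429/16x_2
  leading term x_2^2: no divisor's leading term divides it; move 5/8x_2^2 to the remainder.
  leading term x_2: no divisor's leading term divides it; move 429/16x_2 to the remainder.
  remainder 5/8x_2^2 + 429/16x_2 ≠ 0; add h_5 = 5/8x_2^2 + 429/16x_2 to the basis.

S(f_2,f_3): lcm = x_1^2. S = -3/2x_1x_2^2 - x_1x_2 - 26/5x_1 - 6/5x_2^2 - 26.
  leading term x_1x_2^2: subtract (1/4x_2)·f_1 from -3/2x_1x_2^2 - x_1x_2 - 26/5x_1 - 6/5x_2^2 - 26 → -x_1x_2 - 26/5x_1 - 39/20x_2^2 - 26
  leading term x_1x_2: subtract (1/6)·f_1 from -x_1x_2 - 26/5x_1 - 39/20x_2^2 - 26 → -26/5x_1 - 39/20x_2^2 - 1/2x_2 - 26
  leading term x_1: subtract (-13/5)·f_3 from -26/5x_1 - 39/20x_2^2 - 1/2x_2 - 26 → 117/20x_2^2 - 1/2x_2
  leading term x_2^2: subtract (234/25)·h_5 from 117/20x_2^2 - 1/2x_2 → -50293/200x_2
  leading term x_2: no divisor's leading term divides it; move -50293/200x_2 to the remainder.
  remainder -50293/200x_2 ≠ 0; add h_6 = -50293/200x_2 to the basis.

The other S-polynomials (S(f_1,h_4), S(f_2,h_4), S(f_3,h_4), S(f_1,h_5), S(f_2,h_5), S(f_3,h_5), S(h_4,h_5), S(f_1,h_6), S(f_2,h_6), S(f_3,h_6), S(h_4,h_6), S(h_5,h_6)) all reduce to 0 modulo the current basis, so we have a Gröbner basis.
Inter-reduce: drop elements whose leading term is divisible by another's, tail-reduce, and make monic.
Reduced Gröbner basis: {x_1 + 5, x_2}.

Elimination: the polynomial x_2 lies in the elimination ideal for x_2, so x_2 ∈ {0}. For each such x_2, the remaining basis elements (now univariate) give the rest of the solution.
  x_2 = 0: the earlier basis element becomes x_1 + 5 = 0, giving x_1 = -5 — point (-5, 0).
Check: every point annihilates each of the original generators.

{(-5, 0)}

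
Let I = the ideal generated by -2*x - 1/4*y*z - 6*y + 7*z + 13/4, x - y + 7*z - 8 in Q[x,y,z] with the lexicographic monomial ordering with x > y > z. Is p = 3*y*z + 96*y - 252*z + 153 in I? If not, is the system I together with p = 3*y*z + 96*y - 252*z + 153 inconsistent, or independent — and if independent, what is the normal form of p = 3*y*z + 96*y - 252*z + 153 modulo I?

3*y*z + 96*y - 252*z + 153 lies in I (it reduces to 0).

First compute the reduced Gröbner basis of I by Buchberger's algorithm.
f_1 = -2*x - 1/4*y*z - 6*y + 7*z + 13/4, LT = x.
f_2 = x - y + 7*z - 8, LT = x.

S(f_1,f_2): lcm = x. S = 1/8*y*z + 4*y - 21/2*z + 51/8.
  reduce S modulo (f_1, f_2):
  remainder 1/8*y*z + 4*y - 21/2*z + 51/8 ≠ 0; add h_3 = 1/8*y*z + 4*y - 21/2*z + 51/8 to the basis.

The other S-polynomials (S(f_1,h_3), S(f_2,h_3)) all reduce to 0 modulo the current basis, so we have a Gröbner basis.
Inter-reduce: drop elements whose leading term is divisible by another's, tail-reduce, and make monic.
Reduced Gröbner basis: {x - y + 7*z - 8, y*z + 32*y - 84*z + 51}.
Label its elements g_1 = x - y + 7*z - 8, g_2 = y*z + 32*y - 84*z + 51.

Reduce p = 3*y*z + 96*y - 252*z + 153 modulo G:
  leading term y*z: subtract (3)·g_2 from 3*y*z + 96*y - 252*z + 153 → 0
  normal form = 0.
Since the normal form is 0, p ∈ I.

Ideal membership is decidable via reduction modulo a Gröbner basis.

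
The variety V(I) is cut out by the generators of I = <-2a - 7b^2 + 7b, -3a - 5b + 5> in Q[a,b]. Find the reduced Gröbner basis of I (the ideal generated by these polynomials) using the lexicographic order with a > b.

G = {a + 5/3b - 5/3, b^2 - 31/21b + 10/21}

f_1 = -2a - 7b^2 + 7b, LT = a.
f_2 = -3a - 5b + 5, LT = a.

S(f_1,f_2): lcm = a. S = 7/2b^2 - 31/6b + 5/3.
  leading term b^2: no divisor's leading term divides it; move 7/2b^2 to the remainder.
  leading term b: no divisor's leading term divides it; move -31/6b to the remainder.
  leading term 1: no divisor's leading term divides it; move 5/3 to the remainder.
  remainder 7/2b^2 - 31/6b + 5/3 ≠ 0; add g_3 = 7/2b^2 - 31/6b + 5/3 to the basis.

The other S-polynomials (S(f_1,g_3), S(f_2,g_3)) all reduce to 0 modulo the current basis, so we have a Gröbner basis.
Inter-reduce: drop elements whose leading term is divisible by another's, tail-reduce, and make monic.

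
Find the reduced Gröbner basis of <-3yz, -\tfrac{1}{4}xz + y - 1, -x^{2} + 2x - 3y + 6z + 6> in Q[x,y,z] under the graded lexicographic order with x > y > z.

G = {z^{3} + z^{2} + \tfrac{8}{3}y - \tfrac{4}{3}z - \tfrac{8}{3}, x^{2} - 2x + 3y - 6z - 6, xy - \tfrac{3}{2}z^{2} - x - 2y - \tfrac{3}{2}z + 2, xz - 4y + 4, y^{2} - y, yz}

f_1 = -3yz, LT = yz.
f_2 = -\tfrac{1}{4}xz + y - 1, LT = xz.
f_3 = -x^{2} + 2x - 3y + 6z + 6, LT = x^{2}.

S(f_1,f_2): lcm = xyz. S = 4y^{2} - 4y.
  reduce S modulo (f_1, f_2, f_3):
  remainder 4y^{2} - 4y ≠ 0; add g_4 = 4y^{2} - 4y to the basis.

S(f_2,f_3): lcm = x^{2}z. S = -4xy + 2xz - 3yz + 6z^{2} + 4x + 6z.
  reduce S modulo (f_1, f_2, f_3, g_4):
  remainder -4xy + 6z^{2} + 4x + 8y + 6z - 8 ≠ 0; add g_5 = -4xy + 6z^{2} + 4x + 8y + 6z - 8 to the basis.

S(f_1,g_5): lcm = xyz. S = \tfrac{3}{2}z^{3} + xz + 2yz + \tfrac{3}{2}z^{2} - 2z.
  reduce S modulo (f_1, f_2, f_3, g_4, g_5):
  remainder \tfrac{3}{2}z^{3} + \tfrac{3}{2}z^{2} + 4y - 2z - 4 ≠ 0; add g_6 = \tfrac{3}{2}z^{3} + \tfrac{3}{2}z^{2} + 4y - 2z - 4 to the basis.

The other S-polynomials (S(f_1,f_3), S(f_1,g_4), S(f_2,g_4), S(f_3,g_4), S(f_2,g_5), S(f_3,g_5), S(g_4,g_5), S(f_1,g_6), S(f_2,g_6), S(f_3,g_6), S(g_4,g_6), S(g_5,g_6)) all reduce to 0 modulo the current basis, so we have a Gröbner basis.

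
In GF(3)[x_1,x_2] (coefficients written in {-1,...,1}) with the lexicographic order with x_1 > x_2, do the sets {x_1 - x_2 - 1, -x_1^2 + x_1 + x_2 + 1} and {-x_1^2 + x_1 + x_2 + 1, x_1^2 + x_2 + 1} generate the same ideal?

Yes, the ideals are equal.

Two ideals are equal iff their reduced Gröbner bases coincide (the reduced basis is unique for a fixed ordering).
Buchberger on the first generating set:
f_1 = x_1 - x_2 - 1, LT = x_1.
f_2 = -x_1^2 + x_1 + x_2 + 1, LT = x_1^2.

S(f_1,f_2): lcm = x_1^2. S = -x_1x_2 + x_2 + 1.
  leading term x_1x_2: subtract (-x_2)·f_1 from -x_1x_2 + x_2 + 1 → -x_2^2 + 1
  leading term x_2^2: no divisor's leading term divides it; move -x_2^2 to the remainder.
  leading term 1: no divisor's leading term divides it; move 1 to the remainder.
  remainder -x_2^2 + 1 ≠ 0; add g_3 = -x_2^2 + 1 to the basis.

S(f_1,g_3): leading monomials are coprime, so the S-polynomial reduces to 0 (Buchberger's first criterion).
S(f_2,g_3): leading monomials are coprime, so the S-polynomial reduces to 0 (Buchberger's first criterion).
Every S-polynomial of the final basis reduces to 0, so we have a Gröbner basis.
Inter-reduce: drop elements whose leading term is divisible by another's, tail-reduce, and make monic.
Reduced Gröbner basis: {x_1 - x_2 - 1, x_2^2 - 1}.

Buchberger on the second generating set:
h_1 = -x_1^2 + x_1 + x_2 + 1, LT = x_1^2.
h_2 = x_1^2 + x_2 + 1, LT = x_1^2.

S(h_1,h_2): lcm = x_1^2. S = -x_1 + x_2 + 1.
  leading term x_1: no divisor's leading term divides it; move -x_1 to the remainder.
  leading term x_2: no divisor's leading term divides it; move x_2 to the remainder.
  leading term 1: no divisor's leading term divides it; move 1 to the remainder.
  remainder -x_1 + x_2 + 1 ≠ 0; add k_3 = -x_1 + x_2 + 1 to the basis.

S(h_1,k_3): lcm = x_1^2. S = x_1x_2 - x_2 - 1.
  leading term x_1x_2: subtract (-x_2)·k_3 from x_1x_2 - x_2 - 1 → x_2^2 - 1
  leading term x_2^2: no divisor's leading term divides it; move x_2^2 to the remainder.
  leading term 1: no divisor's leading term divides it; move -1 to the remainder.
  remainder x_2^2 - 1 ≠ 0; add k_4 = x_2^2 - 1 to the basis.

S(h_2,k_3): lcm = x_1^2. S = x_1x_2 + x_1 + x_2 + 1.
  leading term x_1x_2: subtract (-x_2)·k_3 from x_1x_2 + x_1 + x_2 + 1 → x_1 + x_2^2 - x_2 + 1
  leading term x_1: subtract (-1)·k_3 from x_1 + x_2^2 - x_2 + 1 → x_2^2 - 1
  leading term x_2^2: subtract (1)·k_4 from x_2^2 - 1 → 0
  remainder 0.

S(h_1,k_4): leading monomials are coprime, so the S-polynomial reduces to 0 (Buchberger's first criterion).
S(h_2,k_4): leading monomials are coprime, so the S-polynomial reduces to 0 (Buchberger's first criterion).
S(k_3,k_4): leading monomials are coprime, so the S-polynomial reduces to 0 (Buchberger's first criterion).
Every S-polynomial of the final basis reduces to 0, so we have a Gröbner basis.
Inter-reduce: drop elements whose leading term is divisible by another's, tail-reduce, and make monic.
Reduced Gröbner basis: {x_1 - x_2 - 1, x_2^2 - 1}.

The two bases agree; hence the ideals are identical.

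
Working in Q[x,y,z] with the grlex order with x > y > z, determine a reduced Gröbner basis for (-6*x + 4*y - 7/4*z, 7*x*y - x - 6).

f_1 = -6*x + 4*y - 7/4*z, LT = x.
f_2 = 7*x*y - x - 6, LT = x*y.

S(f_1,f_2): lcm = x*y. S = -2/3*y**2 + 7/24*y*z + 1/7*x + 6/7.
  leading term y**2: no divisor's leading term divides it; move -2/3*y**2 to the remainder.
  leading term y*z: no divisor's leading term divides it; move 7/24*y*z to the remainder.
  leading term x: subtract (-1/42)·f_1 from 1/7*x + 6/7 → 2/21*y - 1/24*z + 6/7
  leading term y: no divisor's leading term divides it; move 2/21*y to the remainder.
  leading term z: no divisor's leading term divides it; move -1/24*z to the remainder.
  leading term 1: no divisor's leading term divides it; move 6/7 to the remainder.
  remainder -2/3*y**2 + 7/24*y*z + 2/21*y - 1/24*z + 6/7 ≠ 0; add g_3 = -2/3*y**2 + 7/24*y*z + 2/21*y - 1/24*z + 6/7 to the basis.

The other S-polynomials (S(f_1,g_3), S(f_2,g_3)) all reduce to 0 modulo the current basis, so we have a Gröbner basis.
Inter-reduce: drop elements whose leading term is divisible by another's, tail-reduce, and make monic.

G = {y**2 - 7/16*y*z - 1/7*y + 1/16*z - 9/7, x - 2/3*y + 7/24*z}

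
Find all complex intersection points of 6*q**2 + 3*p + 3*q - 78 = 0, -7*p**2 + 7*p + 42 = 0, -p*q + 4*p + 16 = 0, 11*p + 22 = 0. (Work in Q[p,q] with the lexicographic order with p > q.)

Compute a lex Gröbner basis by Buchberger's algorithm.
f_1 = 3*p + 6*q**2 + 3*q - 78, LT = p.
f_2 = -7*p**2 + 7*p + 42, LT = p**2.
f_3 = -p*q + 4*p + 16, LT = p*q.
f_4 = 11*p + 22, LT = p.

S(f_1,f_2): lcm = p**2. S = 2*p*q**2 + p*q - 25*p + 6.
  leading term p*q**2: subtract (2/3*q**2)·f_1 from 2*p*q**2 + p*q - 25*p + 6 → p*q - 25*p - 4*q**4 - 2*q**3 + 52*q**2 + 6
  leading term p*q: subtract (1/3*q)·f_1 from p*q - 25*p - 4*q**4 - 2*q**3 + 52*q**2 + 6 → -25*p - 4*q**4 - 4*q**3 + 51*q**2 + 26*q + 6
  leading term p: subtract (-25/3)·f_1 from -25*p - 4*q**4 - 4*q**3 + 51*q**2 + 26*q + 6 → -4*q**4 - 4*q**3 + 101*q**2 + 51*q - 644
  leading term q**4: no divisor's leading term divides it; move -4*q**4 to the remainder.
  leading term q**3: no divisor's leading term divides it; move -4*q**3 to the remainder.
  leading term q**2: no divisor's leading term divides it; move 101*q**2 to the remainder.
  leading term q: no divisor's leading term divides it; move 51*q to the remainder.
  leading term 1: no divisor's leading term divides it; move -644 to the remainder.
  remainder -4*q**4 - 4*q**3 + 101*q**2 + 51*q - 644 ≠ 0; add h_5 = -4*q**4 - 4*q**3 + 101*q**2 + 51*q - 644 to the basis.

S(f_1,f_3): lcm = p*q. S = 4*p + 2*q**3 + q**2 - 26*q + 16.
  leading term p: subtract (4/3)·f_1 from 4*p + 2*q**3 + q**2 - 26*q + 16 → 2*q**3 - 7*q**2 - 30*q + 120
  leading term q**3: no divisor's leading term divides it; move 2*q**3 to the remainder.
  leading term q**2: no divisor's leading term divides it; move -7*q**2 to the remainder.
  leading term q: no divisor's leading term divides it; move -30*q to the remainder.
  leading term 1: no divisor's leading term divides it; move 120 to the remainder.
  remainder 2*q**3 - 7*q**2 - 30*q + 120 ≠ 0; add h_6 = 2*q**3 - 7*q**2 - 30*q + 120 to the basis.

S(f_1,f_4): lcm = p. S = 2*q**2 + q - 28.
  leading term q**2: no divisor's leading term divides it; move 2*q**2 to the remainder.
  leading term q: no divisor's leading term divides it; move q to the remainder.
  leading term 1: no divisor's leading term divides it; move -28 to the remainder.
  remainder 2*q**2 + q - 28 ≠ 0; add h_7 = 2*q**2 + q - 28 to the basis.

S(f_2,f_3): lcm = p**2*q. S = 4*p**2 - p*q + 16*p - 6*q.
  leading term p**2: subtract (4/3*p)·f_1 from 4*p**2 - p*q + 16*p - 6*q → -8*p*q**2 - 5*p*q + 120*p - 6*q
  leading term p*q**2: subtract (-8/3*q**2)·f_1 from -8*p*q**2 - 5*p*q + 120*p - 6*q → -5*p*q + 120*p + 16*q**4 + 8*q**3 - 208*q**2 - 6*q
  leading term p*q: subtract (-5/3*q)·f_1 from -5*p*q + 120*p + 16*q**4 + 8*q**3 - 208*q**2 - 6*q → 120*p + 16*q**4 + 18*q**3 - 203*q**2 - 136*q
  leading term p: subtract (40)·f_1 from 120*p + 16*q**4 + 18*q**3 - 203*q**2 - 136*q → 16*q**4 + 18*q**3 - 443*q**2 - 256*q + 3120
  leading term q**4: subtract (-4)·h_5 from 16*q**4 + 18*q**3 - 443*q**2 - 256*q + 3120 → 2*q**3 - 39*q**2 - 52*q + 544
  leading term q**3: subtract (1)·h_6 from 2*q**3 - 39*q**2 - 52*q + 544 → -32*q**2 - 22*q + 424
  leading term q**2: subtract (-16)·h_7 from -32*q**2 - 22*q + 424 → -6*q - 24
  leading term q: no divisor's leading term divides it; move -6*q to the remainder.
  leading term 1: no divisor's leading term divides it; move -24 to the remainder.
  remainder -6*q - 24 ≠ 0; add h_8 = -6*q - 24 to the basis.

The other S-polynomials (S(f_2,f_4), S(f_3,f_4), S(f_1,h_5), S(f_2,h_5), S(f_3,h_5), S(f_4,h_5), S(f_1,h_6), S(f_2,h_6), S(f_3,h_6), S(f_4,h_6), S(h_5,h_6), S(f_1,h_7), S(f_2,h_7), S(f_3,h_7), S(f_4,h_7), S(h_5,h_7), S(h_6,h_7), S(f_1,h_8), S(f_2,h_8), S(f_3,h_8), S(f_4,h_8), S(h_5,h_8), S(h_6,h_8), S(h_7,h_8)) all reduce to 0 modulo the current basis, so we have a Gröbner basis.
Inter-reduce: drop elements whose leading term is divisible by another's, tail-reduce, and make monic.
Reduced Gröbner basis: {p + 2, q + 4}.

The lex basis is triangular: the last element involves only q. Solving q + 4 = 0 gives q ∈ {-4}; substituting each value into the earlier elements determines the remaining variables.
  q = -4: the earlier basis element becomes p + 2 = 0, giving p = -2 — point (-2, -4).
Each listed point satisfies every original equation (direct substitution).

{(-2, -4)}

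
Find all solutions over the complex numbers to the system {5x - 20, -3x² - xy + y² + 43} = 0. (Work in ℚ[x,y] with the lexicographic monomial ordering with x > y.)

{(4, -1), (4, 5)}

Compute a lex Gröbner basis by Buchberger's algorithm.
f_1 = 5x - 20, LT = x.
f_2 = -3x² - xy + y² + 43, LT = x².

S(f_1,f_2): lcm = x². S = -⅓xy - 4x + ⅓y² + 43/3.
  leading term xy: subtract (-1/15y)·f_1 from -⅓xy - 4x + ⅓y² + 43/3 → -4x + ⅓y² - 4/3y + 43/3
  leading term x: subtract (-⅘)·f_1 from -4x + ⅓y² - 4/3y + 43/3 → ⅓y² - 4/3y - 5/3
  leading term y²: no divisor's leading term divides it; move ⅓y² to the remainder.
  leading term y: no divisor's leading term divides it; move -4/3y to the remainder.
  leading term 1: no divisor's leading term divides it; move -5/3 to the remainder.
  remainder ⅓y² - 4/3y - 5/3 ≠ 0; add h_3 = ⅓y² - 4/3y - 5/3 to the basis.

S(f_1,h_3): leading monomials are coprime, so the S-polynomial reduces to 0 (Buchberger's first criterion).
S(f_2,h_3): leading monomials are coprime, so the S-polynomial reduces to 0 (Buchberger's first criterion).
Every S-polynomial of the final basis reduces to 0, so we have a Gröbner basis.
Inter-reduce: drop elements whose leading term is divisible by another's, tail-reduce, and make monic.
Reduced Gröbner basis: {x - 4, y² - 4y - 5}.

Elimination: the polynomial y² - 4y - 5 lies in the elimination ideal for y, so y ∈ {-1, 5}. For each such y, the remaining basis elements (now univariate) give the rest of the solution.
  y = -1: the earlier basis element becomes x - 4 = 0, giving x = 4 — point (4, -1).
  y = 5: the earlier basis element becomes x - 4 = 0, giving x = 4 — point (4, 5).
Check: every point annihilates each of the original generators.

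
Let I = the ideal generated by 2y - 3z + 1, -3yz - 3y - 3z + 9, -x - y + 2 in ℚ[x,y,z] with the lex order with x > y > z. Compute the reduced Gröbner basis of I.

G = {x + 3/2z - 5/2, y - 3/2z + ½, z² + 4/3z - 7/3}

f_1 = 2y - 3z + 1, LT = y.
f_2 = -3yz - 3y - 3z + 9, LT = yz.
f_3 = -x - y + 2, LT = x.

S(f_1,f_2): lcm = yz. S = -y - 3/2z² - ½z + 3.
  leading term y: subtract (-½)·f_1 from -y - 3/2z² - ½z + 3 → -3/2z² - 2z + 7/2
  leading term z²: no divisor's leading term divides it; move -3/2z² to the remainder.
  leading term z: no divisor's leading term divides it; move -2z to the remainder.
  leading term 1: no divisor's leading term divides it; move 7/2 to the remainder.
  remainder -3/2z² - 2z + 7/2 ≠ 0; add g_4 = -3/2z² - 2z + 7/2 to the basis.

The other S-polynomials (S(f_1,f_3), S(f_2,f_3), S(f_1,g_4), S(f_2,g_4), S(f_3,g_4)) all reduce to 0 modulo the current basis, so we have a Gröbner basis.
Inter-reduce: drop elements whose leading term is divisible by another's, tail-reduce, and make monic.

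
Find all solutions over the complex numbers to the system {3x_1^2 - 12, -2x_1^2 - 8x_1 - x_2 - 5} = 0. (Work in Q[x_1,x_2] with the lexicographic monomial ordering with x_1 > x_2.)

Compute a lex Gröbner basis by Buchberger's algorithm.
f_1 = 3x_1^2 - 12, LT = x_1^2.
f_2 = -2x_1^2 - 8x_1 - x_2 - 5, LT = x_1^2.

S(f_1,f_2): lcm = x_1^2. S = -4x_1 - 1/2x_2 - 13/2.
  reduce S modulo (f_1, f_2):
  remainder -4x_1 - 1/2x_2 - 13/2 ≠ 0; add h_3 = -4x_1 - 1/2x_2 - 13/2 to the basis.

S(f_1,h_3): lcm = x_1^2. S = -1/8x_1x_2 - 13/8x_1 - 4.
  reduce S modulo (f_1, f_2, h_3):
  remainder 1/64x_2^2 + 13/32x_2 - 87/64 ≠ 0; add h_4 = 1/64x_2^2 + 13/32x_2 - 87/64 to the basis.

The other S-polynomials (S(f_2,h_3), S(f_1,h_4), S(f_2,h_4), S(h_3,h_4)) all reduce to 0 modulo the current basis, so we have a Gröbner basis.
Inter-reduce: drop elements whose leading term is divisible by another's, tail-reduce, and make monic.
Reduced Gröbner basis: {x_1 + 1/8x_2 + 13/8, x_2^2 + 26x_2 - 87}.

A lex Gröbner basis eliminates variables successively. Here x_2^2 + 26x_2 - 87 depends only on x_2, with roots {-29, 3}; lifting each root through the earlier basis elements recovers the full solutions.
  x_2 = -29: the earlier basis element becomes x_1 - 2 = 0, giving x_1 = 2 — point (2, -29).
  x_2 = 3: the earlier basis element becomes x_1 + 2 = 0, giving x_1 = -2 — point (-2, 3).

{(2, -29), (-2, 3)}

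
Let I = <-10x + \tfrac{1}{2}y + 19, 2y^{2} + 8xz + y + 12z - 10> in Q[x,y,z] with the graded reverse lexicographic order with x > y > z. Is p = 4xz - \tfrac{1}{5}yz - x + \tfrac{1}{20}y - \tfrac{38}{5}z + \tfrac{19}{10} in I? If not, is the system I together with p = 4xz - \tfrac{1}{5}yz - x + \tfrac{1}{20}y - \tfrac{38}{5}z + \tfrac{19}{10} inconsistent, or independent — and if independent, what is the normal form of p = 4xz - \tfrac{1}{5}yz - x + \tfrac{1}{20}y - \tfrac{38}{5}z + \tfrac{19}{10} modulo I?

4xz - \tfrac{1}{5}yz - x + \tfrac{1}{20}y - \tfrac{38}{5}z + \tfrac{19}{10} lies in I (it reduces to 0).

First compute the reduced Gröbner basis of I by Buchberger's algorithm.
f_1 = -10x + \tfrac{1}{2}y + 19, LT = x.
f_2 = 2y^{2} + 8xz + y + 12z - 10, LT = y^{2}.

The S-polynomials (S(f_1,f_2)) all reduce to 0 modulo the current basis, so we have a Gröbner basis.
Inter-reduce: drop elements whose leading term is divisible by another's, tail-reduce, and make monic.
Reduced Gröbner basis: {y^{2} + \tfrac{1}{5}yz + \tfrac{1}{2}y + \tfrac{68}{5}z - 5, x - \tfrac{1}{20}y - \tfrac{19}{10}}.
Label its elements g_1 = y^{2} + \tfrac{1}{5}yz + \tfrac{1}{2}y + \tfrac{68}{5}z - 5, g_2 = x - \tfrac{1}{20}y - \tfrac{19}{10}.

Reduce p = 4xz - \tfrac{1}{5}yz - x + \tfrac{1}{20}y - \tfrac{38}{5}z + \tfrac{19}{10} modulo G:
  leading term xz: subtract (4z)·g_2 from 4xz - \tfrac{1}{5}yz - x + \tfrac{1}{20}y - \tfrac{38}{5}z + \tfrac{19}{10} → -x + \tfrac{1}{20}y + \tfrac{19}{10}
  leading term x: subtract (-1)·g_2 from -x + \tfrac{1}{20}y + \tfrac{19}{10} → 0
  normal form = 0.
Since the normal form is 0, p ∈ I.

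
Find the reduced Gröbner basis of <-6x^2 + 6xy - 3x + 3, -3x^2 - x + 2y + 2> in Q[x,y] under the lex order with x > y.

G = {x - 12/5y^2 + 2/5y + 1, y^3 - 1/3y^2 - 2/3y}

f_1 = -6x^2 + 6xy - 3x + 3, LT = x^2.
f_2 = -3x^2 - x + 2y + 2, LT = x^2.

S(f_1,f_2): lcm = x^2. S = -xy + 1/6x + 2/3y + 1/6.
  leading term xy: no divisor's leading term divides it; move -xy to the remainder.
  leading term x: no divisor's leading term divides it; move 1/6x to the remainder.
  leading term y: no divisor's leading term divides it; move 2/3y to the remainder.
  leading term 1: no divisor's leading term divides it; move 1/6 to the remainder.
  remainder -xy + 1/6x + 2/3y + 1/6 ≠ 0; add g_3 = -xy + 1/6x + 2/3y + 1/6 to the basis.

S(f_1,g_3): lcm = x^2y. S = 1/6x^2 - xy^2 + 7/6xy + 1/6x - 1/2y.
  leading term x^2: subtract (-1/36)·f_1 from 1/6x^2 - xy^2 + 7/6xy + 1/6x - 1/2y → -xy^2 + 4/3xy + 1/12x - 1/2y + 1/12
  leading term xy^2: subtract (y)·g_3 from -xy^2 + 4/3xy + 1/12x - 1/2y + 1/12 → 7/6xy + 1/12x - 2/3y^2 - 2/3y + 1/12
  leading term xy: subtract (-7/6)·g_3 from 7/6xy + 1/12x - 2/3y^2 - 2/3y + 1/12 → 5/18x - 2/3y^2 + 1/9y + 5/18
  leading term x: no divisor's leading term divides it; move 5/18x to the remainder.
  leading term y^2: no divisor's leading term divides it; move -2/3y^2 to the remainder.
  leading term y: no divisor's leading term divides it; move 1/9y to the remainder.
  leading term 1: no divisor's leading term divides it; move 5/18 to the remainder.
  remainder 5/18x - 2/3y^2 + 1/9y + 5/18 ≠ 0; add g_4 = 5/18x - 2/3y^2 + 1/9y + 5/18 to the basis.

S(f_2,g_3): lcm = x^2y. S = 1/6x^2 + xy + 1/6x - 2/3y^2 - 2/3y.
  leading term x^2: subtract (-1/36)·f_1 from 1/6x^2 + xy + 1/6x - 2/3y^2 - 2/3y → 7/6xy + 1/12x - 2/3y^2 - 2/3y + 1/12
  leading term xy: subtract (-7/6)·g_3 from 7/6xy + 1/12x - 2/3y^2 - 2/3y + 1/12 → 5/18x - 2/3y^2 + 1/9y + 5/18
  leading term x: subtract (1)·g_4 from 5/18x - 2/3y^2 + 1/9y + 5/18 → 0
  remainder 0.

S(f_1,g_4): lcm = x^2. S = 12/5xy^2 - 7/5xy - 1/2x - 1/2.
  leading term xy^2: subtract (-12/5y)·g_3 from 12/5xy^2 - 7/5xy - 1/2x - 1/2 → -xy - 1/2x + 8/5y^2 + 2/5y - 1/2
  leading term xy: subtract (1)·g_3 from -xy - 1/2x + 8/5y^2 + 2/5y - 1/2 → -2/3x + 8/5y^2 - 4/15y - 2/3
  leading term x: subtract (-12/5)·g_4 from -2/3x + 8/5y^2 - 4/15y - 2/3 → 0
  remainder 0.

S(f_2,g_4): lcm = x^2. S = 12/5xy^2 - 2/5xy - 2/3x - 2/3y - 2/3.
  leading term xy^2: subtract (-12/5y)·g_3 from 12/5xy^2 - 2/5xy - 2/3x - 2/3y - 2/3 → -2/3x + 8/5y^2 - 4/15y - 2/3
  leading term x: subtract (-12/5)·g_4 from -2/3x + 8/5y^2 - 4/15y - 2/3 → 0
  remainder 0.

S(g_3,g_4): lcm = xy. S = -1/6x + 12/5y^3 - 2/5y^2 - 5/3y - 1/6.
  leading term x: subtract (-3/5)·g_4 from -1/6x + 12/5y^3 - 2/5y^2 - 5/3y - 1/6 → 12/5y^3 - 4/5y^2 - 8/5y
  leading term y^3: no divisor's leading term divides it; move 12/5y^3 to the remainder.
  leading term y^2: no divisor's leading term divides it; move -4/5y^2 to the remainder.
  leading term y: no divisor's leading term divides it; move -8/5y to the remainder.
  remainder 12/5y^3 - 4/5y^2 - 8/5y ≠ 0; add g_5 = 12/5y^3 - 4/5y^2 - 8/5y to the basis.

S(f_1,g_5): leading monomials are coprime, so the S-polynomial reduces to 0 (Buchberger's first criterion).
S(f_2,g_5): leading monomials are coprime, so the S-polynomial reduces to 0 (Buchberger's first criterion).
S(g_3,g_5): lcm = xy^3. S = 1/6xy^2 + 2/3xy - 2/3y^3 - 1/6y^2.
  leading term xy^2: subtract (-1/6y)·g_3 from 1/6xy^2 + 2/3xy - 2/3y^3 - 1/6y^2 → 25/36xy - 2/3y^3 - 1/18y^2 + 1/36y
  leading term xy: subtract (-25/36)·g_3 from 25/36xy - 2/3y^3 - 1/18y^2 + 1/36y → 25/216x - 2/3y^3 - 1/18y^2 + 53/108y + 25/216
  leading term x: subtract (5/12)·g_4 from 25/216x - 2/3y^3 - 1/18y^2 + 53/108y + 25/216 → -2/3y^3 + 2/9y^2 + 4/9y
  leading term y^3: subtract (-5/18)·g_5 from -2/3y^3 + 2/9y^2 + 4/9y → 0
  remainder 0.

S(g_4,g_5): leading monomials are coprime, so the S-polynomial reduces to 0 (Buchberger's first criterion).
Every S-polynomial of the final basis reduces to 0, so we have a Gröbner basis.
Inter-reduce: drop elements whose leading term is divisible by another's, tail-reduce, and make monic.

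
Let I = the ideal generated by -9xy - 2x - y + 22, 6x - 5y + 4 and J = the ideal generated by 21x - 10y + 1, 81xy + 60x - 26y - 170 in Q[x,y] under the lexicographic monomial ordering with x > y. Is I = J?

Equality of ideals is decidable: compute both reduced Gröbner bases (unique for the ordering) and check whether they agree.
Buchberger on the first generating set:
f_1 = -9xy - 2x - y + 22, LT = xy.
f_2 = 6x - 5y + 4, LT = x.

S(f_1,f_2): lcm = xy. S = 2/9x + 5/6y^2 - 5/9y - 22/9.
  leading term x: subtract (1/27)·f_2 from 2/9x + 5/6y^2 - 5/9y - 22/9 → 5/6y^2 - 10/27y - 70/27
  leading term y^2: no divisor's leading term divides it; move 5/6y^2 to the remainder.
  leading term y: no divisor's leading term divides it; move -10/27y to the remainder.
  leading term 1: no divisor's leading term divides it; move -70/27 to the remainder.
  remainder 5/6y^2 - 10/27y - 70/27 ≠ 0; add g_3 = 5/6y^2 - 10/27y - 70/27 to the basis.

The other S-polynomials (S(f_1,g_3), S(f_2,g_3)) all reduce to 0 modulo the current basis, so we have a Gröbner basis.
Inter-reduce: drop elements whose leading term is divisible by another's, tail-reduce, and make monic.
Reduced Gröbner basis: {x - 5/6y + 2/3, y^2 - 4/9y - 28/9}.

Buchberger on the second generating set:
h_1 = 21x - 10y + 1, LT = x.
h_2 = 81xy + 60x - 26y - 170, LT = xy.

S(h_1,h_2): lcm = xy. S = -20/27x - 10/21y^2 + 209/567y + 170/81.
  leading term x: subtract (-20/567)·h_1 from -20/27x - 10/21y^2 + 209/567y + 170/81 → -10/21y^2 + 1/63y + 1210/567
  leading term y^2: no divisor's leading term divides it; move -10/21y^2 to the remainder.
  leading term y: no divisor's leading term divides it; move 1/63y to the remainder.
  leading term 1: no divisor's leading term divides it; move 1210/567 to the remainder.
  remainder -10/21y^2 + 1/63y + 1210/567 ≠ 0; add k_3 = -10/21y^2 + 1/63y + 1210/567 to the basis.

The other S-polynomials (S(h_1,k_3), S(h_2,k_3)) all reduce to 0 modulo the current basis, so we have a Gröbner basis.
Inter-reduce: drop elements whose leading term is divisible by another's, tail-reduce, and make monic.
Reduced Gröbner basis: {x - 10/21y + 1/21, y^2 - 1/30y - 121/27}.

The bases are distinct; the ideals are different.

No, the ideals differ.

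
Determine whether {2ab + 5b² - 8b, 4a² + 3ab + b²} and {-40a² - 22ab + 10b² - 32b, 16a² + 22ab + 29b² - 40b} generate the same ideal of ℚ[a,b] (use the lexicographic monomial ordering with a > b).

Yes, the ideals are equal.

For a fixed monomial order, each ideal has a unique reduced Gröbner basis; comparing bases decides equality.
Buchberger on the first generating set:
f_1 = 2ab + 5b² - 8b, LT = ab.
f_2 = 4a² + 3ab + b², LT = a².

S(f_1,f_2): lcm = a²b. S = 7/4ab² - 4ab - ¼b³.
  reduce S modulo (f_1, f_2):
  remainder -37/8b³ + 17b² - 16b ≠ 0; add g_3 = -37/8b³ + 17b² - 16b to the basis.

The other S-polynomials (S(f_1,g_3), S(f_2,g_3)) all reduce to 0 modulo the current basis, so we have a Gröbner basis.
Inter-reduce: drop elements whose leading term is divisible by another's, tail-reduce, and make monic.
Reduced Gröbner basis: {a² - 13/8b² + 3b, ab + 5/2b² - 4b, b³ - 136/37b² + 128/37b}.

Buchberger on the second generating set:
h_1 = -40a² - 22ab + 10b² - 32b, LT = a².
h_2 = 16a² + 22ab + 29b² - 40b, LT = a².

S(h_1,h_2): lcm = a². S = -33/40ab - 33/16b² + 33/10b.
  reduce S modulo (h_1, h_2):
  remainder -33/40ab - 33/16b² + 33/10b ≠ 0; add k_3 = -33/40ab - 33/16b² + 33/10b to the basis.

S(h_1,k_3): lcm = a²b. S = -39/20ab² + 4ab - ¼b³ + ⅘b².
  reduce S modulo (h_1, h_2, k_3):
  remainder 37/8b³ - 17b² + 16b ≠ 0; add k_4 = 37/8b³ - 17b² + 16b to the basis.

The other S-polynomials (S(h_2,k_3), S(h_1,k_4), S(h_2,k_4), S(k_3,k_4)) all reduce to 0 modulo the current basis, so we have a Gröbner basis.
Inter-reduce: drop elements whose leading term is divisible by another's, tail-reduce, and make monic.
Reduced Gröbner basis: {a² - 13/8b² + 3b, ab + 5/2b² - 4b, b³ - 136/37b² + 128/37b}.

The two bases agree; hence the ideals are identical.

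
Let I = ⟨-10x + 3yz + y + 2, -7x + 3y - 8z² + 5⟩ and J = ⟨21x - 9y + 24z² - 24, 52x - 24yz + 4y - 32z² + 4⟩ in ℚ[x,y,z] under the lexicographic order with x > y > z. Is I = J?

No, the ideals differ.

Since reduced Gröbner bases are canonical representatives of ideals under a given ordering, it suffices to compute and compare them.
Buchberger on the first generating set:
f_1 = -10x + 3yz + y + 2, LT = x.
f_2 = -7x + 3y - 8z² + 5, LT = x.

S(f_1,f_2): lcm = x. S = -3/10yz + 23/70y - 8/7z² + 18/35.
  leading term yz: no divisor's leading term divides it; move -3/10yz to the remainder.
  leading term y: no divisor's leading term divides it; move 23/70y to the remainder.
  leading term z²: no divisor's leading term divides it; move -8/7z² to the remainder.
  leading term 1: no divisor's leading term divides it; move 18/35 to the remainder.
  remainder -3/10yz + 23/70y - 8/7z² + 18/35 ≠ 0; add g_3 = -3/10yz + 23/70y - 8/7z² + 18/35 to the basis.

The other S-polynomials (S(f_1,g_3), S(f_2,g_3)) all reduce to 0 modulo the current basis, so we have a Gröbner basis.
Inter-reduce: drop elements whose leading term is divisible by another's, tail-reduce, and make monic.
Reduced Gröbner basis: {x - 3/7y + 8/7z² - 5/7, yz - 23/21y + 80/21z² - 12/7}.

Buchberger on the second generating set:
h_1 = 21x - 9y + 24z² - 24, LT = x.
h_2 = 52x - 24yz + 4y - 32z² + 4, LT = x.

S(h_1,h_2): lcm = x. S = 6/13yz - 46/91y + 160/91z² - 111/91.
  leading term yz: no divisor's leading term divides it; move 6/13yz to the remainder.
  leading term y: no divisor's leading term divides it; move -46/91y to the remainder.
  leading term z²: no divisor's leading term divides it; move 160/91z² to the remainder.
  leading term 1: no divisor's leading term divides it; move -111/91 to the remainder.
  remainder 6/13yz - 46/91y + 160/91z² - 111/91 ≠ 0; add k_3 = 6/13yz - 46/91y + 160/91z² - 111/91 to the basis.

The other S-polynomials (S(h_1,k_3), S(h_2,k_3)) all reduce to 0 modulo the current basis, so we have a Gröbner basis.
Inter-reduce: drop elements whose leading term is divisible by another's, tail-reduce, and make monic.
Reduced Gröbner basis: {x - 3/7y + 8/7z² - 8/7, yz - 23/21y + 80/21z² - 37/14}.

These differ, so the ideals are not equal.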